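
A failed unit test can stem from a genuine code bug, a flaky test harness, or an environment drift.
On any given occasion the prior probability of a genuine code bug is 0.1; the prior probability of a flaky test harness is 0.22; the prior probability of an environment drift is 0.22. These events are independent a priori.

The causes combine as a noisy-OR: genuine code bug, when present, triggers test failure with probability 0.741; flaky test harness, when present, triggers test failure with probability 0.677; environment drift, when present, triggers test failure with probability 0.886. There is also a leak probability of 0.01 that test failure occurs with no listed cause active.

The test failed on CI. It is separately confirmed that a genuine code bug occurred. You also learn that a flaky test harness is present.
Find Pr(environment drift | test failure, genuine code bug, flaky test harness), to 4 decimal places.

Pr(environment drift | test failure, genuine code bug, flaky test harness) ≈ 0.2335

Under noisy-OR, P(test failure | causes) = 1 − (1−0.01)·∏(1−qᵢ) over the active causes.
Enumerate both values of environment drift and weight by the priors:
  P(test failure | genuine code bug, flaky test harness) = 0.91718×0.78 + 0.990558×0.22
        = 0.715400 + 0.217923 = 0.933323
The terms with environment drift present sum to 0.217923, so
  P(environment drift | test failure, genuine code bug, flaky test harness) = 0.217923 / 0.933323 ≈ 0.2335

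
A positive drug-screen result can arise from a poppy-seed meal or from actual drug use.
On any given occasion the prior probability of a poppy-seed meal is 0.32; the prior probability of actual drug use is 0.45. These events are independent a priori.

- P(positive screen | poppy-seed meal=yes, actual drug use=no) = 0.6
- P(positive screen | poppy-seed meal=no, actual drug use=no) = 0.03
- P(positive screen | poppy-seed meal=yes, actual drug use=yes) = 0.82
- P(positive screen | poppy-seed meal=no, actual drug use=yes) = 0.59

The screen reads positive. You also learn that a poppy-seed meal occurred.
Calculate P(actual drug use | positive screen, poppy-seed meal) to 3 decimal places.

P(actual drug use | positive screen, poppy-seed meal) ≈ 0.528

Numerator (weight on configurations with actual drug use): 0.82·0.45 = 0.369000
Normalizer over all consistent configurations: 0.6·0.55 + 0.82·0.45 = 0.699000
Posterior = 0.369000 / 0.699000 ≈ 0.528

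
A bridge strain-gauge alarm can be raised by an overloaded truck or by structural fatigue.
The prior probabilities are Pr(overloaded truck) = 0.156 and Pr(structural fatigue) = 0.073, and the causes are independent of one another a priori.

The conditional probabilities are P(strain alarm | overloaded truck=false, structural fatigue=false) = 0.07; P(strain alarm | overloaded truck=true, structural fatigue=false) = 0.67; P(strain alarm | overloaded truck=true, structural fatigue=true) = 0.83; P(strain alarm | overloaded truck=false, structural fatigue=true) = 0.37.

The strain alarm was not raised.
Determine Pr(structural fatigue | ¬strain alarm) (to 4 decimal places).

By total probability over the 4 (overloaded truck, structural fatigue) configurations:
  P(¬strain alarm) = 0.93*0.844*0.927 + 0.63*0.844*0.073 + 0.33*0.156*0.927 + 0.17*0.156*0.073
        = 0.727621 + 0.038816 + 0.047722 + 0.001936 = 0.816095
Configurations with structural fatigue contribute 0.040752, so
  P(structural fatigue | ¬strain alarm) = 0.040752 / 0.816095 ≈ 0.0499

Pr(structural fatigue | ¬strain alarm) ≈ 0.0499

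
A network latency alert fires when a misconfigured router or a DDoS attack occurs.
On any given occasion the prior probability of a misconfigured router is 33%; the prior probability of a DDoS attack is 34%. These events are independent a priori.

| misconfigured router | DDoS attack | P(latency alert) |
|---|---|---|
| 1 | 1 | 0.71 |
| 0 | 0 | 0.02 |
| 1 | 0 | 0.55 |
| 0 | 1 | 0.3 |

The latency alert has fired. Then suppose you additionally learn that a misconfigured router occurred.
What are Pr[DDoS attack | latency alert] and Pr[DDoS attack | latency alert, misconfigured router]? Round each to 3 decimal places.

Pr[DDoS attack | latency alert] ≈ 0.535; Pr[DDoS attack | latency alert, misconfigured router] ≈ 0.399

Weight on DDoS attack=true, given the evidence: 0.068340 + 0.079662 = 0.148002
Denominator P(latency alert): 0.02*0.67*0.66 + 0.3*0.67*0.34 + 0.55*0.33*0.66 + 0.71*0.33*0.34 = 0.276636
Posterior = 0.148002 / 0.276636 ≈ 0.535

Now condition on the additional information:
Sum P(latency alert|·) weighted by the priors over both values of DDoS attack:
  P(latency alert | misconfigured router) = 0.55×0.66 + 0.71×0.34
        = 0.363000 + 0.241400 = 0.604400
Keeping only the DDoS attack-present terms gives 0.241400, so
  P(DDoS attack | latency alert, misconfigured router) = 0.241400 / 0.604400 ≈ 0.399
— misconfigured router explains away the evidence for DDoS attack.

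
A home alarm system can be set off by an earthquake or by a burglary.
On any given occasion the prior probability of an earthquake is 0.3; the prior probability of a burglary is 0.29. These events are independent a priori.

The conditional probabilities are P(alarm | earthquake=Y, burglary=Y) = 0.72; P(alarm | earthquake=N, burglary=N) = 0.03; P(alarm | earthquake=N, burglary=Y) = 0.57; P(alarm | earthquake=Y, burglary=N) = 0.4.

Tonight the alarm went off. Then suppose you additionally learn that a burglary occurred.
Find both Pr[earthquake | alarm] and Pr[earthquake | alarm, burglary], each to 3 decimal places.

Pr[earthquake | alarm] ≈ 0.531; Pr[earthquake | alarm, burglary] ≈ 0.351

P(alarm) = 0.03*0.7*0.71 + 0.57*0.7*0.29 + 0.4*0.3*0.71 + 0.72*0.3*0.29 = 0.014910 + 0.115710 + 0.085200 + 0.062640 = 0.278460
Restricting to configurations with earthquake present: 0.085200 + 0.062640 = 0.147840.
Hence the posterior is 0.147840/0.278460 ≈ 0.531.

Now also conditioning on burglary=true:
P(alarm | burglary) = 0.57·0.7 + 0.72·0.3 = 0.399000 + 0.216000 = 0.615000
The earthquake-present share is 0.72·0.3 = 0.216000.
So P(earthquake | alarm, burglary) = 0.216000/0.615000 ≈ 0.351.
This is intercausal reasoning (explaining away): once burglary accounts for the alarm, earthquake becomes less likely.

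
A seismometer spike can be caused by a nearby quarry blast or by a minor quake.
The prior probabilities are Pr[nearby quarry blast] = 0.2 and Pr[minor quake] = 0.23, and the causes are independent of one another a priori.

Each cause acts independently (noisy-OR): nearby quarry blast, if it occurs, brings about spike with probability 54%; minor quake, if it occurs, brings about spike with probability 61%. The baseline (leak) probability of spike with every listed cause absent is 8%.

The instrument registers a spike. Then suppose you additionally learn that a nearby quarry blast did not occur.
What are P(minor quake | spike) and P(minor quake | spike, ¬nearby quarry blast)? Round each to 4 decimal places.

Under noisy-OR, P(spike | causes) = 1 − (1−0.08)·∏(1−qᵢ) over the active causes.
P(spike) = 0.08·0.8·0.77 + 0.6412·0.8·0.23 + 0.5768·0.2·0.77 + 0.834952·0.2·0.23 = 0.049280 + 0.117981 + 0.088827 + 0.038408 = 0.294496
Of this, 0.156389 comes from 0.117981 + 0.038408 (the minor quake=true cases).
So P(minor quake | spike) = 0.156389/0.294496 ≈ 0.5310.

Now also conditioning on nearby quarry blast≠true:
P(spike | ¬nearby quarry blast) = 0.08×0.77 + 0.6412×0.23 = 0.061600 + 0.147476 = 0.209076
Restricting to configurations with minor quake present: 0.6412×0.23 = 0.147476.
So P(minor quake | spike, ¬nearby quarry blast) = 0.147476/0.209076 ≈ 0.7054.
With nearby quarry blast excluded, minor quake must carry more of the explanatory weight for the spike.

P(minor quake | spike) ≈ 0.5310; P(minor quake | spike, ¬nearby quarry blast) ≈ 0.7054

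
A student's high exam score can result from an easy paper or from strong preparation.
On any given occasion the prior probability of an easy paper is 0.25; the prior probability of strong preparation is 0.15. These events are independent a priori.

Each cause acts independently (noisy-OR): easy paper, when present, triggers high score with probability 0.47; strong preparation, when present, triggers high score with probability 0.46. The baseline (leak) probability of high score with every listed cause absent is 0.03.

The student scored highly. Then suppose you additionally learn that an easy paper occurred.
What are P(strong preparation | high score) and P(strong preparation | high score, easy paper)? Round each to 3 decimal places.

Under noisy-OR, P(high score | causes) = 1 − (1−0.03)·∏(1−qᵢ) over the active causes.
By total probability over the 4 (easy paper, strong preparation) configurations:
  P(high score) = 0.03*0.75*0.85 + 0.4762*0.75*0.15 + 0.4859*0.25*0.85 + 0.722386*0.25*0.15
        = 0.019125 + 0.053573 + 0.103254 + 0.027089 = 0.203041
Keeping only the strong preparation-present terms gives 0.080662, so
  P(strong preparation | high score) = 0.080662 / 0.203041 ≈ 0.397

With the extra evidence:
Sum P(high score|·) weighted by the priors over both values of strong preparation:
  P(high score | easy paper) = 0.4859×0.85 + 0.722386×0.15
        = 0.413015 + 0.108358 = 0.521373
Configurations with strong preparation contribute 0.108358, so
  P(strong preparation | high score, easy paper) = 0.108358 / 0.521373 ≈ 0.208

P(strong preparation | high score) ≈ 0.397; P(strong preparation | high score, easy paper) ≈ 0.208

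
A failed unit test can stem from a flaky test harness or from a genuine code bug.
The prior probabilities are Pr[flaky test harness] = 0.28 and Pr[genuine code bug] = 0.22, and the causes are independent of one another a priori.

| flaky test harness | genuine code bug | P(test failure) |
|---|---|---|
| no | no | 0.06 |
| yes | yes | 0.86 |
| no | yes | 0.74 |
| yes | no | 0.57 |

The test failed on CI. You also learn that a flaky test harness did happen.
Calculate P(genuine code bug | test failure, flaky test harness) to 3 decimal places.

P(genuine code bug | test failure, flaky test harness) ≈ 0.299

P(test failure | flaky test harness) = 0.57×0.78 + 0.86×0.22 = 0.444600 + 0.189200 = 0.633800
Restricting to configurations with genuine code bug present: 0.86×0.22 = 0.189200.
P(genuine code bug | test failure, flaky test harness) = 0.189200 / 0.633800 ≈ 0.299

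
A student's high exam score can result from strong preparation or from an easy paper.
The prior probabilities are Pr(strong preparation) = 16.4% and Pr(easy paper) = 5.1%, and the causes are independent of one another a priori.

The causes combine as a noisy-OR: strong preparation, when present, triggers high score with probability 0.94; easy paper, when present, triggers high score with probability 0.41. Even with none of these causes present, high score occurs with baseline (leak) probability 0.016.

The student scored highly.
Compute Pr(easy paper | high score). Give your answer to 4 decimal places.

Under noisy-OR, P(high score | causes) = 1 − (1−0.016)·∏(1−qᵢ) over the active causes.
P(high score) = 0.016×0.836×0.949 + 0.41944×0.836×0.051 + 0.94096×0.164×0.949 + 0.965166×0.164×0.051 = 0.012694 + 0.017883 + 0.146447 + 0.008073 = 0.185097
Restricting to configurations with easy paper present: 0.017883 + 0.008073 = 0.025956.
Hence the posterior is 0.025956/0.185097 ≈ 0.1402.

Pr(easy paper | high score) ≈ 0.1402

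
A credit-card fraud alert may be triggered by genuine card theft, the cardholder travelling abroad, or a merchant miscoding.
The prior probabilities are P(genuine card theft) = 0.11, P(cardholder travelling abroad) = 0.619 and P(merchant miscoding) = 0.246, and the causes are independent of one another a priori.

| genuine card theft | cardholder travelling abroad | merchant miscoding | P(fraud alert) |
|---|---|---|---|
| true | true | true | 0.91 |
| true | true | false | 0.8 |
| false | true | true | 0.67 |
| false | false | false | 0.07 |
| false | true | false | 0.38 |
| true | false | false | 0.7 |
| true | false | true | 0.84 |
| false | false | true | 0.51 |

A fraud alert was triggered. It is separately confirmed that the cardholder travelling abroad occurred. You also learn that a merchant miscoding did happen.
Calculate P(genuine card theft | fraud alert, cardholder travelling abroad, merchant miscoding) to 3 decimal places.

P(fraud alert | cardholder travelling abroad, merchant miscoding) = 0.67·0.89 + 0.91·0.11 = 0.596300 + 0.100100 = 0.696400
Restricting to configurations with genuine card theft present: 0.91·0.11 = 0.100100.
Hence the posterior is 0.100100/0.696400 ≈ 0.144.

P(genuine card theft | fraud alert, cardholder travelling abroad, merchant miscoding) ≈ 0.144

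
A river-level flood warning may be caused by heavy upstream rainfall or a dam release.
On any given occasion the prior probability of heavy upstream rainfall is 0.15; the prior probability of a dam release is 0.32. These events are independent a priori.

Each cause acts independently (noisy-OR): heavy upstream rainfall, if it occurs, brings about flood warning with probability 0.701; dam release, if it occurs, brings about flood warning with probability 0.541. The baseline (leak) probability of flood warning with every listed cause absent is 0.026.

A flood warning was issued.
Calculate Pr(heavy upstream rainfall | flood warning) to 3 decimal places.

Pr(heavy upstream rainfall | flood warning) ≈ 0.408

Under noisy-OR, P(flood warning | causes) = 1 − (1−0.026)·∏(1−qᵢ) over the active causes.
By total probability over the 4 (heavy upstream rainfall, dam release) configurations:
  P(flood warning) = 0.026*0.85*0.68 + 0.552934*0.85*0.32 + 0.708774*0.15*0.68 + 0.866327*0.15*0.32
        = 0.015028 + 0.150398 + 0.072295 + 0.041584 = 0.279305
Keeping only the heavy upstream rainfall-present terms gives 0.113879, so
  P(heavy upstream rainfall | flood warning) = 0.113879 / 0.279305 ≈ 0.408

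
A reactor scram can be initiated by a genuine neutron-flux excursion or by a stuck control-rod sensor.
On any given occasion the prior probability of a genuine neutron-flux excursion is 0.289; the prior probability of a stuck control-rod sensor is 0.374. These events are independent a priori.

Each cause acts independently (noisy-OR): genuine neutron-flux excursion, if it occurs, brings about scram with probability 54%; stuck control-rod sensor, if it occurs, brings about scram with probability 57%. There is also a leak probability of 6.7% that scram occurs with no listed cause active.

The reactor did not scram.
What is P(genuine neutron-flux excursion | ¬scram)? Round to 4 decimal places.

P(genuine neutron-flux excursion | ¬scram) ≈ 0.1575

Under noisy-OR, P(scram | causes) = 1 − (1−0.067)·∏(1−qᵢ) over the active causes.
By total probability over the 4 (genuine neutron-flux excursion, stuck control-rod sensor) configurations:
  P(¬scram) = 0.933*0.711*0.626 + 0.40119*0.711*0.374 + 0.42918*0.289*0.626 + 0.184547*0.289*0.374
        = 0.415265 + 0.106682 + 0.077645 + 0.019947 = 0.619539
Keeping only the genuine neutron-flux excursion-present terms gives 0.097592, so
  P(genuine neutron-flux excursion | ¬scram) = 0.097592 / 0.619539 ≈ 0.1575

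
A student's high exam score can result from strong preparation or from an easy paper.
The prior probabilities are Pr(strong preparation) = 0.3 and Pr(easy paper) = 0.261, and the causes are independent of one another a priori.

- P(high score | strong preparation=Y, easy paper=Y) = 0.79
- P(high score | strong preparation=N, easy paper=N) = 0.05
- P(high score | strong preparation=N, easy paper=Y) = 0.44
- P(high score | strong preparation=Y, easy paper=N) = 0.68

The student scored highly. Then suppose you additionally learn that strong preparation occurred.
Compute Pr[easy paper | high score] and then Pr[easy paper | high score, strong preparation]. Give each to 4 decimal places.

Pr[easy paper | high score] ≈ 0.4461; Pr[easy paper | high score, strong preparation] ≈ 0.2909

Enumerate the 4 (strong preparation, easy paper) configurations and weight by the priors:
  P(high score) = 0.05×0.7×0.739 + 0.44×0.7×0.261 + 0.68×0.3×0.739 + 0.79×0.3×0.261
        = 0.025865 + 0.080388 + 0.150756 + 0.061857 = 0.318866
Keeping only the easy paper-present terms gives 0.142245, so
  P(easy paper | high score) = 0.142245 / 0.318866 ≈ 0.4461

Now condition on the additional information:
P(high score | strong preparation) = 0.68×0.739 + 0.79×0.261 = 0.502520 + 0.206190 = 0.708710
The easy paper-present share is 0.79×0.261 = 0.206190.
Hence the posterior is 0.206190/0.708710 ≈ 0.2909.
Conditioning on strong preparation lowers the posterior on easy paper: the classic explaining-away effect in a common-effect structure.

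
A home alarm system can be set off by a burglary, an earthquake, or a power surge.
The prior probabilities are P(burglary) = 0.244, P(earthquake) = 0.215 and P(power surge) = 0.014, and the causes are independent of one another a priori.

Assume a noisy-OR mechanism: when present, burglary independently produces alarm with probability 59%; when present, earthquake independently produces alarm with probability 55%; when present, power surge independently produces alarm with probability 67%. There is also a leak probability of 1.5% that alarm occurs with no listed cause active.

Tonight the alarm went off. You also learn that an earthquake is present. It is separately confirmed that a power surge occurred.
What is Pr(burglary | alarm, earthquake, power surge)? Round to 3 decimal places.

Under noisy-OR, P(alarm | causes) = 1 − (1−0.015)·∏(1−qᵢ) over the active causes.
Enumerate both values of burglary and weight by the priors:
  P(alarm | earthquake, power surge) = 0.853727·0.756 + 0.940028·0.244
        = 0.645418 + 0.229367 = 0.874785
The terms with burglary present sum to 0.229367, so
  P(burglary | alarm, earthquake, power surge) = 0.229367 / 0.874785 ≈ 0.262

Pr(burglary | alarm, earthquake, power surge) ≈ 0.262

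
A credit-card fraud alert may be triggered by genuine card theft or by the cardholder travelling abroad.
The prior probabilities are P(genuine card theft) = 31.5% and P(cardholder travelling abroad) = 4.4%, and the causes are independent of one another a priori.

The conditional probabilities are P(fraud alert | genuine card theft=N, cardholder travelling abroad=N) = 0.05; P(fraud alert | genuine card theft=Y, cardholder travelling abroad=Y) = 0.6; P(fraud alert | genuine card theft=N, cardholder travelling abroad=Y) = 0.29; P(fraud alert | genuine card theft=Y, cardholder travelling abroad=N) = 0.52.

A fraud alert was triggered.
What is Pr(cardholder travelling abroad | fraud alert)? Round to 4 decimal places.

Pr(cardholder travelling abroad | fraud alert) ≈ 0.0826

Sum P(fraud alert|·) weighted by the priors over the 4 (genuine card theft, cardholder travelling abroad) configurations:
  P(fraud alert) = 0.05×0.685×0.956 + 0.29×0.685×0.044 + 0.52×0.315×0.956 + 0.6×0.315×0.044
        = 0.032743 + 0.008741 + 0.156593 + 0.008316 = 0.206393
Keeping only the cardholder travelling abroad-present terms gives 0.017057, so
  P(cardholder travelling abroad | fraud alert) = 0.017057 / 0.206393 ≈ 0.0826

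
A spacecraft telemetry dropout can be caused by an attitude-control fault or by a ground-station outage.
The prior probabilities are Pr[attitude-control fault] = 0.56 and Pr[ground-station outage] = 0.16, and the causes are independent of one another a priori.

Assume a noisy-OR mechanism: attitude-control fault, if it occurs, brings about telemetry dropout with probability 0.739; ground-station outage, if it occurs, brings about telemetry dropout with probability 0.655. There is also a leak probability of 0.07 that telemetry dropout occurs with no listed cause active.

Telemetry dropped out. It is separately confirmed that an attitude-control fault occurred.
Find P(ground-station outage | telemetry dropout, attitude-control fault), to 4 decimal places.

Under noisy-OR, P(telemetry dropout | causes) = 1 − (1−0.07)·∏(1−qᵢ) over the active causes.
P(telemetry dropout | attitude-control fault) = 0.75727*0.84 + 0.916258*0.16 = 0.636107 + 0.146601 = 0.782708
Restricting to configurations with ground-station outage present: 0.916258*0.16 = 0.146601.
So P(ground-station outage | telemetry dropout, attitude-control fault) = 0.146601/0.782708 ≈ 0.1873.

P(ground-station outage | telemetry dropout, attitude-control fault) ≈ 0.1873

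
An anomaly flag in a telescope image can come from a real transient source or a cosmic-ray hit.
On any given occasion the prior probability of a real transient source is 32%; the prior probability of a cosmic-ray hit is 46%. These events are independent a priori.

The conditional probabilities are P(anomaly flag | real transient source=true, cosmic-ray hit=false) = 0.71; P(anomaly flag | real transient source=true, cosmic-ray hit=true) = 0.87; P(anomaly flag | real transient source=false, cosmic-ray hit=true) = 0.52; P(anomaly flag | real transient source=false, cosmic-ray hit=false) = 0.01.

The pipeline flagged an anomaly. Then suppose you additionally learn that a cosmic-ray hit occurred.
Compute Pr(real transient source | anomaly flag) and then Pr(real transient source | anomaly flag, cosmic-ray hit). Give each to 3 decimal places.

For the numerator, keep only real transient source=true terms: 0.122688 + 0.128064 = 0.250752
The normalizing constant is 0.01×0.68×0.54 + 0.52×0.68×0.46 + 0.71×0.32×0.54 + 0.87×0.32×0.46 = 0.417080
P(real transient source | anomaly flag) = 0.250752/0.417080 ≈ 0.601

Now also conditioning on cosmic-ray hit=true:
P(anomaly flag | cosmic-ray hit) = 0.52*0.68 + 0.87*0.32 = 0.353600 + 0.278400 = 0.632000
The real transient source-present share is 0.87*0.32 = 0.278400.
P(real transient source | anomaly flag, cosmic-ray hit) = 0.278400 / 0.632000 ≈ 0.441
The drop from 0.601 to 0.441 is the explaining-away (discounting) effect.

Pr(real transient source | anomaly flag) ≈ 0.601; Pr(real transient source | anomaly flag, cosmic-ray hit) ≈ 0.441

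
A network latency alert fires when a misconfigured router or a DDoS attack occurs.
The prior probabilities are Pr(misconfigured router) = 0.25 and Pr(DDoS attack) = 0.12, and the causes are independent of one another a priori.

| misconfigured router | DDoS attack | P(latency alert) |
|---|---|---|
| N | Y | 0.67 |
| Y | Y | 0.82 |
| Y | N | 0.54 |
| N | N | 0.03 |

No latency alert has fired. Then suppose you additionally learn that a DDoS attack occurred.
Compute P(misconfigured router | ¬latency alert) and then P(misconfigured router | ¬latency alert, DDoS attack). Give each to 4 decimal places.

P(misconfigured router | ¬latency alert) ≈ 0.1373; P(misconfigured router | ¬latency alert, DDoS attack) ≈ 0.1538

For the numerator, keep only misconfigured router=true terms: 0.101200 + 0.005400 = 0.106600
The normalizing constant is 0.97·0.75·0.88 + 0.33·0.75·0.12 + 0.46·0.25·0.88 + 0.18·0.25·0.12 = 0.776500
P(misconfigured router | ¬latency alert) = 0.106600/0.776500 ≈ 0.1373

Now condition on the additional information:
P(¬latency alert | DDoS attack) = 0.33*0.75 + 0.18*0.25 = 0.247500 + 0.045000 = 0.292500
The misconfigured router-present share is 0.18*0.25 = 0.045000.
So P(misconfigured router | ¬latency alert, DDoS attack) = 0.045000/0.292500 ≈ 0.1538.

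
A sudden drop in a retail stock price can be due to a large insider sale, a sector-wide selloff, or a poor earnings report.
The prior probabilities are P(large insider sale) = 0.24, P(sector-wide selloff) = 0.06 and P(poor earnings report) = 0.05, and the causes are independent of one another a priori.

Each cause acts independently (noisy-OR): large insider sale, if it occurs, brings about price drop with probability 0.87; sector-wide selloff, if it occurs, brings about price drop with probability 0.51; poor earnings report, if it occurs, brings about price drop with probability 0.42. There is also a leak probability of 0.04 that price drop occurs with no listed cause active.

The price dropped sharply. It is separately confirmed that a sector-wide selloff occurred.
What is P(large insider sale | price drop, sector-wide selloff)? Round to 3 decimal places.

P(large insider sale | price drop, sector-wide selloff) ≈ 0.355

Under noisy-OR, P(price drop | causes) = 1 − (1−0.04)·∏(1−qᵢ) over the active causes.
P(price drop | sector-wide selloff) = 0.5296·0.76·0.95 + 0.727168·0.76·0.05 + 0.938848·0.24·0.95 + 0.964532·0.24·0.05 = 0.382371 + 0.027632 + 0.214057 + 0.011574 = 0.635634
The large insider sale-present share is 0.214057 + 0.011574 = 0.225631.
So P(large insider sale | price drop, sector-wide selloff) = 0.225631/0.635634 ≈ 0.355.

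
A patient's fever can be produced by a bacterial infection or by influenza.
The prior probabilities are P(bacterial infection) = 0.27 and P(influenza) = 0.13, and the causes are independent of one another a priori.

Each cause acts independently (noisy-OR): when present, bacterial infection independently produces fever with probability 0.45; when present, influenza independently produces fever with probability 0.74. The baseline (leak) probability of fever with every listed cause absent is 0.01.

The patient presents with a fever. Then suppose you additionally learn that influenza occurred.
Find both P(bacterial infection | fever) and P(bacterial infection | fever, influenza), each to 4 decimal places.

P(bacterial infection | fever) ≈ 0.6409; P(bacterial infection | fever, influenza) ≈ 0.2995

Under noisy-OR, P(fever | causes) = 1 − (1−0.01)·∏(1−qᵢ) over the active causes.
Enumerate the 4 (bacterial infection, influenza) configurations and weight by the priors:
  P(fever) = 0.01·0.73·0.87 + 0.7426·0.73·0.13 + 0.4555·0.27·0.87 + 0.85843·0.27·0.13
        = 0.006351 + 0.070473 + 0.106997 + 0.030131 = 0.213952
The terms with bacterial infection present sum to 0.137128, so
  P(bacterial infection | fever) = 0.137128 / 0.213952 ≈ 0.6409

With the extra evidence:
Enumerate both values of bacterial infection and weight by the priors:
  P(fever | influenza) = 0.7426*0.73 + 0.85843*0.27
        = 0.542098 + 0.231776 = 0.773874
Configurations with bacterial infection contribute 0.231776, so
  P(bacterial infection | fever, influenza) = 0.231776 / 0.773874 ≈ 0.2995
This is intercausal reasoning (explaining away): once influenza accounts for the fever, bacterial infection becomes less likely.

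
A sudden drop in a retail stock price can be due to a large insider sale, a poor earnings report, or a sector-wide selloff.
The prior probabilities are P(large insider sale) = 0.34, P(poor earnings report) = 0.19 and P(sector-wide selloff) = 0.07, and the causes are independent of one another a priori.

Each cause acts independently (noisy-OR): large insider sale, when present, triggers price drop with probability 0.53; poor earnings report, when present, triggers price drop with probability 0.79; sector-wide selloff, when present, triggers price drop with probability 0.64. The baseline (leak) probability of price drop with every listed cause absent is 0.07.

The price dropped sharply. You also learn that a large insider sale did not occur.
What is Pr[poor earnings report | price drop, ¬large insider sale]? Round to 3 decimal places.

Under noisy-OR, P(price drop | causes) = 1 − (1−0.07)·∏(1−qᵢ) over the active causes.
By total probability over the 4 (poor earnings report, sector-wide selloff) configurations:
  P(price drop | ¬large insider sale) = 0.07·0.81·0.93 + 0.6652·0.81·0.07 + 0.8047·0.19·0.93 + 0.929692·0.19·0.07
        = 0.052731 + 0.037717 + 0.142190 + 0.012365 = 0.245003
The terms with poor earnings report present sum to 0.154555, so
  P(poor earnings report | price drop, ¬large insider sale) = 0.154555 / 0.245003 ≈ 0.631

Pr[poor earnings report | price drop, ¬large insider sale] ≈ 0.631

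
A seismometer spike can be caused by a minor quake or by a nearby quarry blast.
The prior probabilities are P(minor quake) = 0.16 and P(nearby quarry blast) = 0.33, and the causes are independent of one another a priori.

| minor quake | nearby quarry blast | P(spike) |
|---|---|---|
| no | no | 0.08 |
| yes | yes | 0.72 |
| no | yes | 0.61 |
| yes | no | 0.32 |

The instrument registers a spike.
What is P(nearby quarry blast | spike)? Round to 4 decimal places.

P(spike) = 0.08×0.84×0.67 + 0.61×0.84×0.33 + 0.32×0.16×0.67 + 0.72×0.16×0.33 = 0.045024 + 0.169092 + 0.034304 + 0.038016 = 0.286436
Of this, 0.207108 comes from 0.169092 + 0.038016 (the nearby quarry blast=true cases).
P(nearby quarry blast | spike) = 0.207108 / 0.286436 ≈ 0.7231

P(nearby quarry blast | spike) ≈ 0.7231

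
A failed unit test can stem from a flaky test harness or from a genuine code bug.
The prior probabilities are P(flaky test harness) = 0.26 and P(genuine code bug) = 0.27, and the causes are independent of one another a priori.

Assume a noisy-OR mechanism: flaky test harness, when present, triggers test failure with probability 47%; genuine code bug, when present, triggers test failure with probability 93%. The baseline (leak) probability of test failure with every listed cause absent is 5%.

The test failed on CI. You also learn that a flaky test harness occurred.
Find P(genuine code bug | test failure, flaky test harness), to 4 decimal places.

Under noisy-OR, P(test failure | causes) = 1 − (1−0.05)·∏(1−qᵢ) over the active causes.
For the numerator, keep only genuine code bug=true terms: 0.964755×0.27 = 0.260484
Normalizer over all consistent configurations: 0.4965×0.73 + 0.964755×0.27 = 0.622929
P(genuine code bug | test failure, flaky test harness) = 0.260484/0.622929 ≈ 0.4182

P(genuine code bug | test failure, flaky test harness) ≈ 0.4182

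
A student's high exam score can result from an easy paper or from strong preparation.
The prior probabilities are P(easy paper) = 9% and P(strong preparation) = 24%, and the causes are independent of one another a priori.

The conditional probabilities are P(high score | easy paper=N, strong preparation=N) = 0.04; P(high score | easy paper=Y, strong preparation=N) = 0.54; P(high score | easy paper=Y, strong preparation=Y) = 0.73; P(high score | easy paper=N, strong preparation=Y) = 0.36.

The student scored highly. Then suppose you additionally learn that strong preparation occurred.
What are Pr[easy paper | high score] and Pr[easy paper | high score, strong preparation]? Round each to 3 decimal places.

Pr[easy paper | high score] ≈ 0.331; Pr[easy paper | high score, strong preparation] ≈ 0.167

By total probability over the 4 (easy paper, strong preparation) configurations:
  P(high score) = 0.04·0.91·0.76 + 0.36·0.91·0.24 + 0.54·0.09·0.76 + 0.73·0.09·0.24
        = 0.027664 + 0.078624 + 0.036936 + 0.015768 = 0.158992
The terms with easy paper present sum to 0.052704, so
  P(easy paper | high score) = 0.052704 / 0.158992 ≈ 0.331

Now condition on the additional information:
Weight on easy paper=true, given the evidence: 0.73×0.09 = 0.065700
Denominator P(high score | strong preparation): 0.36×0.91 + 0.73×0.09 = 0.393300
Posterior = 0.065700 / 0.393300 ≈ 0.167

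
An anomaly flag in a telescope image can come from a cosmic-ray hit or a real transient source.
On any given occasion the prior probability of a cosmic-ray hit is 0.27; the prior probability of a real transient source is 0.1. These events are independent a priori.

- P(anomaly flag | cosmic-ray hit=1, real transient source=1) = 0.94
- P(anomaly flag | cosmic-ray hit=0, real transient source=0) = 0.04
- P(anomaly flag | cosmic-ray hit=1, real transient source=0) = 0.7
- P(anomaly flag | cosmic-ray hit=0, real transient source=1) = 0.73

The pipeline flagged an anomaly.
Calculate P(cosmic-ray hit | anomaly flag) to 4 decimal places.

Enumerate the 4 (cosmic-ray hit, real transient source) configurations and weight by the priors:
  P(anomaly flag) = 0.04×0.73×0.9 + 0.73×0.73×0.1 + 0.7×0.27×0.9 + 0.94×0.27×0.1
        = 0.026280 + 0.053290 + 0.170100 + 0.025380 = 0.275050
The terms with cosmic-ray hit present sum to 0.195480, so
  P(cosmic-ray hit | anomaly flag) = 0.195480 / 0.275050 ≈ 0.7107

P(cosmic-ray hit | anomaly flag) ≈ 0.7107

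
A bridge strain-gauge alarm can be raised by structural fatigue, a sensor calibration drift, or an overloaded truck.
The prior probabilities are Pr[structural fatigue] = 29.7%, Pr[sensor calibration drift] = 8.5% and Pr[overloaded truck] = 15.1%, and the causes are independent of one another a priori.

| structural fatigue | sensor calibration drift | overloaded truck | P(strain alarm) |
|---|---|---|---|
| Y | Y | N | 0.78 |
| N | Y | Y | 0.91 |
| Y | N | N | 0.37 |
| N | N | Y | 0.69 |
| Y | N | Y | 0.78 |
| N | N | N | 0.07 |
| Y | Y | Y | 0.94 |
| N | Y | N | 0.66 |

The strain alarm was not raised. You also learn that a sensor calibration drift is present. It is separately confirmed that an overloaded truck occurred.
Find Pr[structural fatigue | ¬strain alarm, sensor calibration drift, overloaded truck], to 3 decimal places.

Pr[structural fatigue | ¬strain alarm, sensor calibration drift, overloaded truck] ≈ 0.220

Sum P(¬strain alarm|·) weighted by the priors over both values of structural fatigue:
  P(¬strain alarm | sensor calibration drift, overloaded truck) = 0.09*0.703 + 0.06*0.297
        = 0.063270 + 0.017820 = 0.081090
The terms with structural fatigue present sum to 0.017820, so
  P(structural fatigue | ¬strain alarm, sensor calibration drift, overloaded truck) = 0.017820 / 0.081090 ≈ 0.220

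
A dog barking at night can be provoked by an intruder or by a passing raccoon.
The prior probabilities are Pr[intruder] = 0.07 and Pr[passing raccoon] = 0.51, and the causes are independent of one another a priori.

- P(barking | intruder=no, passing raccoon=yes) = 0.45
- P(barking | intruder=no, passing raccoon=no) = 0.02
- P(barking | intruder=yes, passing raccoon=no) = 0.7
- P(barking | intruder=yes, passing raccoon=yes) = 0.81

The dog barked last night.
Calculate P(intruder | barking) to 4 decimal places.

P(intruder | barking) ≈ 0.1921

Enumerate the 4 (intruder, passing raccoon) configurations and weight by the priors:
  P(barking) = 0.02*0.93*0.49 + 0.45*0.93*0.51 + 0.7*0.07*0.49 + 0.81*0.07*0.51
        = 0.009114 + 0.213435 + 0.024010 + 0.028917 = 0.275476
Keeping only the intruder-present terms gives 0.052927, so
  P(intruder | barking) = 0.052927 / 0.275476 ≈ 0.1921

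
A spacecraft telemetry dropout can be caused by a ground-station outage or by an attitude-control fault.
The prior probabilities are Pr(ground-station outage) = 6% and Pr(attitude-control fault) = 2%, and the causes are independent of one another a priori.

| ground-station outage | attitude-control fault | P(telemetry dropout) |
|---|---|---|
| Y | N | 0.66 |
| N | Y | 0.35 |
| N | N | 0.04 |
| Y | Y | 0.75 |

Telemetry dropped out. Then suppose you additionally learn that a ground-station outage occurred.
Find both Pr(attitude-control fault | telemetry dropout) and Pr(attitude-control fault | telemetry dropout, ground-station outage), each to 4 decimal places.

By total probability over the 4 (ground-station outage, attitude-control fault) configurations:
  P(telemetry dropout) = 0.04×0.94×0.98 + 0.35×0.94×0.02 + 0.66×0.06×0.98 + 0.75×0.06×0.02
        = 0.036848 + 0.006580 + 0.038808 + 0.000900 = 0.083136
Configurations with attitude-control fault contribute 0.007480, so
  P(attitude-control fault | telemetry dropout) = 0.007480 / 0.083136 ≈ 0.0900

With the extra evidence:
Weight on attitude-control fault=true, given the evidence: 0.75*0.02 = 0.015000
Normalizer over all consistent configurations: 0.66*0.98 + 0.75*0.02 = 0.661800
Posterior = 0.015000 / 0.661800 ≈ 0.0227
— ground-station outage explains away the evidence for attitude-control fault.

Pr(attitude-control fault | telemetry dropout) ≈ 0.0900; Pr(attitude-control fault | telemetry dropout, ground-station outage) ≈ 0.0227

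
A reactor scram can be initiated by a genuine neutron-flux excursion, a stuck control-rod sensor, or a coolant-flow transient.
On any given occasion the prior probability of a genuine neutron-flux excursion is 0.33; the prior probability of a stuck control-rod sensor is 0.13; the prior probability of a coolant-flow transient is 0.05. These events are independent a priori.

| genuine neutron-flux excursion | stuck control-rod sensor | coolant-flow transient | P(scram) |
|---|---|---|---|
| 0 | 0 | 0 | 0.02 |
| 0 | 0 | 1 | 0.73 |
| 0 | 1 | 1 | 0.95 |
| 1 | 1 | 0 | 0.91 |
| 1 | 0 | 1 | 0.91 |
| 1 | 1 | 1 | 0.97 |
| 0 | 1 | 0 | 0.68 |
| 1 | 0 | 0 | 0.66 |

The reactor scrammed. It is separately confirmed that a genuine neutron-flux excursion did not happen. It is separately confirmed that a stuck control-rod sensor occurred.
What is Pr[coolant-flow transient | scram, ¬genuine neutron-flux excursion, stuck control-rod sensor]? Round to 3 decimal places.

Numerator (weight on configurations with coolant-flow transient): 0.95·0.05 = 0.047500
Normalizer over all consistent configurations: 0.68·0.95 + 0.95·0.05 = 0.693500
Posterior = 0.047500 / 0.693500 ≈ 0.068

Pr[coolant-flow transient | scram, ¬genuine neutron-flux excursion, stuck control-rod sensor] ≈ 0.068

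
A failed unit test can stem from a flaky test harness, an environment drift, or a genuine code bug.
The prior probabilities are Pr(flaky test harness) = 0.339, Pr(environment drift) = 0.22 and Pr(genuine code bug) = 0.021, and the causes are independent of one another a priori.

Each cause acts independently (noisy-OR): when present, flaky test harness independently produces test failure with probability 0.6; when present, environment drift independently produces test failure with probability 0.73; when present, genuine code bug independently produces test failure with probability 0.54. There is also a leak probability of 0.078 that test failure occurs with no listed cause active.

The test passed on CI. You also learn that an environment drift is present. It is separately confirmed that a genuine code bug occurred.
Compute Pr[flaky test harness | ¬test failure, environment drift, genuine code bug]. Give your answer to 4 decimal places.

Pr[flaky test harness | ¬test failure, environment drift, genuine code bug] ≈ 0.1702

Under noisy-OR, P(test failure | causes) = 1 − (1−0.078)·∏(1−qᵢ) over the active causes.
Enumerate both values of flaky test harness and weight by the priors:
  P(¬test failure | environment drift, genuine code bug) = 0.114512×0.661 + 0.045805×0.339
        = 0.075692 + 0.015528 = 0.091220
Keeping only the flaky test harness-present terms gives 0.015528, so
  P(flaky test harness | ¬test failure, environment drift, genuine code bug) = 0.015528 / 0.091220 ≈ 0.1702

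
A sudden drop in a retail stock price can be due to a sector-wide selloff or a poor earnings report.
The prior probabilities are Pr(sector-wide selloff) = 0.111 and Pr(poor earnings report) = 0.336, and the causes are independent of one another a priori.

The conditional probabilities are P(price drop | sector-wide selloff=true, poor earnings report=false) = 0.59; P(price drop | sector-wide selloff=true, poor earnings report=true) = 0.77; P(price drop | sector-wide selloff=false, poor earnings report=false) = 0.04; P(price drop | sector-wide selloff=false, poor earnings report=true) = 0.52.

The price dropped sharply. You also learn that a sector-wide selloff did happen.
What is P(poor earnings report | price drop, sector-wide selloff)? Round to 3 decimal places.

Numerator (weight on configurations with poor earnings report): 0.77·0.336 = 0.258720
Normalizer over all consistent configurations: 0.59·0.664 + 0.77·0.336 = 0.650480
P(poor earnings report | price drop, sector-wide selloff) = 0.258720/0.650480 ≈ 0.398

P(poor earnings report | price drop, sector-wide selloff) ≈ 0.398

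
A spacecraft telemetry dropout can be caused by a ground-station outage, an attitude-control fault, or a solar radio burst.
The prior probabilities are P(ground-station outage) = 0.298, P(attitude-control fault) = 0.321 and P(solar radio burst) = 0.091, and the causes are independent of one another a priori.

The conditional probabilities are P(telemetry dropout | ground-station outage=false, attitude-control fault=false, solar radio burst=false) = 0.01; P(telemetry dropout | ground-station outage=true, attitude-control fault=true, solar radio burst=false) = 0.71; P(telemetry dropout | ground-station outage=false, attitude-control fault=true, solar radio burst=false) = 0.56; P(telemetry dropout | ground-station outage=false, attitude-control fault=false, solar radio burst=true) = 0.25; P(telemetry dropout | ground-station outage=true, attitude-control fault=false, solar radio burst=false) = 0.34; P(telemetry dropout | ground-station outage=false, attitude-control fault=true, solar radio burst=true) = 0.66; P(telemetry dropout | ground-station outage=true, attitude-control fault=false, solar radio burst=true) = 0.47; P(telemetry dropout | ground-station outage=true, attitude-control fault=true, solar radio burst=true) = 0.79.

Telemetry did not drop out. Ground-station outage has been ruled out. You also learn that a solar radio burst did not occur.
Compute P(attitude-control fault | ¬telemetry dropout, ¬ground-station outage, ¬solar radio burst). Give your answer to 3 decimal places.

P(attitude-control fault | ¬telemetry dropout, ¬ground-station outage, ¬solar radio burst) ≈ 0.174

For the numerator, keep only attitude-control fault=true terms: 0.44·0.321 = 0.141240
Denominator P(¬telemetry dropout | ¬ground-station outage, ¬solar radio burst): 0.99·0.679 + 0.44·0.321 = 0.813450
P(attitude-control fault | ¬telemetry dropout, ¬ground-station outage, ¬solar radio burst) = 0.141240/0.813450 ≈ 0.174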